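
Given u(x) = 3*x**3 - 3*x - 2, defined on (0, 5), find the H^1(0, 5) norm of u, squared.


||u||_{H^1}^2 = 954005/7

The H^1 norm (squared) on an interval (0, L) is
  ||u||_{H^1}^2 = ∫_0^L u(x)^2 dx + ∫_0^L u'(x)^2 dx.
Compute u'(x) = 9*x**2 - 3.
Then u(x)^2 = 9*x**6 - 18*x**4 - 12*x**3 + 9*x**2 + 12*x + 4 and u'(x)^2 = 81*x**4 - 54*x**2 + 9.
Integrate each monomial from 0 to 5 using ∫_0^5 c·x^n dx = c·5^(n+1)/(n+1):
  ∫_0^5 u(x)^2 dx = ∫_0^5 (9*x^6 - 18*x^4 - 12*x^3 + 9*x^2 + 12*x + 4) dx. Term by term:
    ∫_0^5 9*x^6 dx = 703125/7;  ∫_0^5 -18*x^4 dx = -11250;  ∫_0^5 -12*x^3 dx = -1875;
    ∫_0^5 9*x^2 dx = 375;  ∫_0^5 12*x dx = 150;  ∫_0^5 4 dx = 20.
  Sum: 703125/7 − 11250 − 1875 + 375 + 150 + 20 = 615065/7.
  ∫_0^5 u'(x)^2 dx = ∫_0^5 (81*x^4 - 54*x^2 + 9) dx. Term by term:
    ∫_0^5 81*x^4 dx = 50625;  ∫_0^5 -54*x^2 dx = -2250;  ∫_0^5 9 dx = 45.
  Sum: 50625 − 2250 + 45 = 48420.
Adding: ||u||_{H^1}^2 = 615065/7 + 48420 = 954005/7.


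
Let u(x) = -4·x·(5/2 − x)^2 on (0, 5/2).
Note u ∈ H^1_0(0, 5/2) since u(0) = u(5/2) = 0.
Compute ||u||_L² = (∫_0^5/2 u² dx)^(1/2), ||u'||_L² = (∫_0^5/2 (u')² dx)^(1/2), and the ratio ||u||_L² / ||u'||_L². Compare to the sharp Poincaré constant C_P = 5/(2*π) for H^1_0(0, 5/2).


||u||_L² / ||u'||_L² = 5*sqrt(14)/28 < C_P = 5/(2*π).

u(x) = -4·x·(5/2 − x)^2, so u'(x) = (5 - 6*x)*(2*x - 5).
u(x) = -4·x·(5/2 − x)^2 vanishes at x = 0 and x = 5/2, so u ∈ H^1_0(0, 5/2). Differentiate via the product rule and integrate the resulting polynomials term by term.
  ∫_0^5/2 u² dx = ∫_0^5/2 (16*x^6 - 160*x^5 + 600*x^4 - 1000*x^3 + 625*x^2) dx. Term by term:
    ∫_0^5/2 16*x^6 dx = 78125/56;  ∫_0^5/2 -160*x^5 dx = -78125/12;  ∫_0^5/2 600*x^4 dx = 46875/4;
    ∫_0^5/2 -1000*x^3 dx = -78125/8;  ∫_0^5/2 625*x^2 dx = 78125/24.
  Sum: 78125/56 − 78125/12 + 46875/4 − 78125/8 + 78125/24 = 15625/168.
  ∫_0^5/2 (u')² dx = ∫_0^5/2 (144*x^4 - 960*x^3 + 2200*x^2 - 2000*x + 625) dx. Term by term:
    ∫_0^5/2 144*x^4 dx = 5625/2;  ∫_0^5/2 -960*x^3 dx = -9375;  ∫_0^5/2 2200*x^2 dx = 34375/3;
    ∫_0^5/2 -2000*x dx = -6250;  ∫_0^5/2 625 dx = 3125/2.
  Sum: 5625/2 − 9375 + 34375/3 − 6250 + 3125/2 = 625/3.
∫_0^5/2 u² dx = 15625/168, so ||u||_L² = 125*sqrt(42)/84.
∫_0^5/2 (u')² dx = 625/3, so ||u'||_L² = 25*sqrt(3)/3.
Ratio ||u||_L² / ||u'||_L² = 5*sqrt(14)/28.
Sharp Poincaré constant on H^1_0(0, 5/2) is C_P = L/π = 5/(2*π), achieved by sin(2*π/5·x).
A polynomial bump cannot attain the sharp Poincaré constant (only the first sine eigenfunction does), so the ratio is strictly less than C_P, consistent with ||u||_L² ≤ C_P ||u'||_L².


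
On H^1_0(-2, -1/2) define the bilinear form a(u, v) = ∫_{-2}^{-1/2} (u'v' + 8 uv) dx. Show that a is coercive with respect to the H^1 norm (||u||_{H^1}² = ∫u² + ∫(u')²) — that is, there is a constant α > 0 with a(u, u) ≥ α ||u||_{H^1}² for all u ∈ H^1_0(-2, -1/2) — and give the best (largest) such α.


α = 1

Coercivity of a(·,·) on H^1_0(-2, -1/2) means a(u, u) ≥ α ||u||_{H^1}² for every u ∈ H^1_0.
The interval has length L = 3/2, and Poincaré/coercivity depend only on L. Here a(u, u) = ∫(u')² + (8)·∫u².
Here c = 8 ≥ 1, so a(u,u) = ∫(u')² + c∫u² ≥ ∫(u')² + ∫u² = ||u||_{H^1}², i.e. α = 1 works. No larger α is possible: a(u,u) ≥ α||u||_{H^1}² means (1−α)∫(u')² ≥ (α−c)∫u², and for the modes u_n = sin(nπ(x−x₀)/L) (x₀ the left endpoint) one has ∫u_n²/∫(u_n')² = (L/(nπ))² → 0, so a(u_n,u_n)/||u_n||_{H^1}² → 1. Hence the optimal constant is α = 1.
Therefore α = 1.


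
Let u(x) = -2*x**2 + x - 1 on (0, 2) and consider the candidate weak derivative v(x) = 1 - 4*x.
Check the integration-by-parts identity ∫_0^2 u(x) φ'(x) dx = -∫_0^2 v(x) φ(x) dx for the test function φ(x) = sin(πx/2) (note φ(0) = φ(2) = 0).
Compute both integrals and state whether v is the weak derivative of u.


LHS = 12/π, RHS = 12/π. Yes, v = u' weakly.

u(x) = -2*x**2 + x - 1, classical derivative u'(x) = 1 - 4*x.
φ(x) = sin(πx/2), so φ'(x) = π*cos(π*x/2)/2.
Note φ(0) = φ(2) = 0, so the boundary term u·φ vanishes.
LHS = ∫_0^2 u(x) φ'(x) dx = ∫_0^2 (-π*x^2*cos(π*x/2) + π*x*cos(π*x/2)/2 - π*cos(π*x/2)/2) dx. Term by term:
  ∫_0^2 -π*cos(π*x/2)/2 dx = 0;  ∫_0^2 π*x*cos(π*x/2)/2 dx = -4/π;  ∫_0^2 -π*x^2*cos(π*x/2) dx = 16/π.
Sum: 0 − 4/π + 16/π = 12/π.
So LHS = 12/π.
∫_0^2 v(x) φ(x) dx = ∫_0^2 (-4*x*sin(π*x/2) + sin(π*x/2)) dx. Term by term:
  ∫_0^2 -4*x*sin(π*x/2) dx = -16/π;  ∫_0^2 sin(π*x/2) dx = 4/π.
Sum: -16/π + 4/π = -12/π.
So RHS = -∫_0^2 v(x) φ(x) dx = 12/π.
LHS = RHS, so the identity holds for this test φ.
Moreover u is smooth here and v(x) = u'(x) = 1 - 4*x pointwise, so the identity holds for every test function. Hence v is the weak derivative of u.


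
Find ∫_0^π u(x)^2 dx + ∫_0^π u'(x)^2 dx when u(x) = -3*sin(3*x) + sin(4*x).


||u||_{H^1(0,π)}^2 = 107*π/2

u'(x) = -9*cos(3*x) + 4*cos(4*x).
Expand u² and (u')² and integrate term by term on (0, π), using: for integers n ≥ 1, ∫_0^π sin²(nx) dx = ∫_0^π cos²(nx) dx = π/2; for n ≠ n', ∫_0^π sin(nx)sin(n'x) dx = ∫_0^π cos(nx)cos(n'x) dx = 0; and by product-to-sum, ∫_0^π sin(nx)cos(n'x) dx = ½∫_0^π [sin((n+n')x) + sin((n−n')x)] dx, which is 0 when n+n' is even and 2n/(n²−n'²) when n+n' is odd (it need not vanish on (0, π)).
  u² squared terms: (-3)²·∫sin(3x)² dx = 9·π/2 = 9*π/2;  (1)²·∫sin(4x)² dx = 1·π/2 = π/2.
  u² cross terms: 2·(-3)·(1)·∫sin(3x)·sin(4x) dx = -6·(0) = 0.
  So ∫_0^π u² dx = 9*π/2 + π/2 + 0 = 5*π.
  (u')² squared terms: (-9)²·∫cos(3x)² dx = 81·π/2 = 81*π/2;  (4)²·∫cos(4x)² dx = 16·π/2 = 8*π.
  (u')² cross terms: 2·(-9)·(4)·∫cos(3x)·cos(4x) dx = -72·(0) = 0.
  So ∫_0^π (u')² dx = 81*π/2 + 8*π + 0 = 97*π/2.
||u||_{H^1}^2 = (5*π) + (97*π/2) = 107*π/2.


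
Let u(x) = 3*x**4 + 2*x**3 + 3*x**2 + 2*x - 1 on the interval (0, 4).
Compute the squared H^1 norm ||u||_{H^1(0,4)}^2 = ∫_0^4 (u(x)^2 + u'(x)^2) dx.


||u||_{H^1}^2 = 95801684/105

The H^1 norm (squared) on an interval (0, L) is
  ||u||_{H^1}^2 = ∫_0^L u(x)^2 dx + ∫_0^L u'(x)^2 dx.
Compute u'(x) = 12*x**3 + 6*x**2 + 6*x + 2.
Then u(x)^2 = 9*x**8 + 12*x**7 + 22*x**6 + 24*x**5 + 11*x**4 + 8*x**3 - 2*x**2 - 4*x + 1 and u'(x)^2 = 144*x**6 + 144*x**5 + 180*x**4 + 120*x**3 + 60*x**2 + 24*x + 4.
Integrate each monomial from 0 to 4 using ∫_0^4 c·x^n dx = c·4^(n+1)/(n+1):
  ∫_0^4 u(x)^2 dx = ∫_0^4 (9*x^8 + 12*x^7 + 22*x^6 + 24*x^5 + 11*x^4 + 8*x^3 - 2*x^2 - 4*x + 1) dx. Term by term:
    ∫_0^4 9*x^8 dx = 262144;  ∫_0^4 12*x^7 dx = 98304;  ∫_0^4 22*x^6 dx = 360448/7;
    ∫_0^4 24*x^5 dx = 16384;  ∫_0^4 11*x^4 dx = 11264/5;  ∫_0^4 8*x^3 dx = 512;
    ∫_0^4 -2*x^2 dx = -128/3;  ∫_0^4 -4*x dx = -32;  ∫_0^4 1 dx = 4.
  Sum: 262144 + 98304 + 360448/7 + 16384 + 11264/5 + 512 − 128/3 − 32 + 4 = 45256964/105.
  ∫_0^4 u'(x)^2 dx = ∫_0^4 (144*x^6 + 144*x^5 + 180*x^4 + 120*x^3 + 60*x^2 + 24*x + 4) dx. Term by term:
    ∫_0^4 144*x^6 dx = 2359296/7;  ∫_0^4 144*x^5 dx = 98304;  ∫_0^4 180*x^4 dx = 36864;
    ∫_0^4 120*x^3 dx = 7680;  ∫_0^4 60*x^2 dx = 1280;  ∫_0^4 24*x dx = 192;
    ∫_0^4 4 dx = 16.
  Sum: 2359296/7 + 98304 + 36864 + 7680 + 1280 + 192 + 16 = 3369648/7.
Adding: ||u||_{H^1}^2 = 45256964/105 + 3369648/7 = 95801684/105.


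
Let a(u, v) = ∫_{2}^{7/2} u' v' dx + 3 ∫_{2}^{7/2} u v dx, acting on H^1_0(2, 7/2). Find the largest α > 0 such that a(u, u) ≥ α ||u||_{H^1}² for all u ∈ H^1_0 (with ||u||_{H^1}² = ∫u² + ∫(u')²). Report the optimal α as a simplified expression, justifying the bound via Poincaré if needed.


α = 1

Coercivity of a(·,·) on H^1_0(2, 7/2) means a(u, u) ≥ α ||u||_{H^1}² for every u ∈ H^1_0.
The interval has length L = 3/2, and Poincaré/coercivity depend only on L. Here a(u, u) = ∫(u')² + (3)·∫u².
Here c = 3 ≥ 1, so a(u,u) = ∫(u')² + c∫u² ≥ ∫(u')² + ∫u² = ||u||_{H^1}², i.e. α = 1 works. No larger α is possible: a(u,u) ≥ α||u||_{H^1}² means (1−α)∫(u')² ≥ (α−c)∫u², and for the modes u_n = sin(nπ(x−x₀)/L) (x₀ the left endpoint) one has ∫u_n²/∫(u_n')² = (L/(nπ))² → 0, so a(u_n,u_n)/||u_n||_{H^1}² → 1. Hence the optimal constant is α = 1.
Therefore α = 1.


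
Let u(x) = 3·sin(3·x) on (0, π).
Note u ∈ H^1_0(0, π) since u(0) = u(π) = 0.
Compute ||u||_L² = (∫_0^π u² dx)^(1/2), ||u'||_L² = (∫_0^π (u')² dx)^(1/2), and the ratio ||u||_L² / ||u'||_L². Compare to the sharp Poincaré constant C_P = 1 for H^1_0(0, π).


||u||_L² / ||u'||_L² = 1/3 < C_P = 1.

u(x) = 3·sin(3·x), so u'(x) = 9*cos(3*x).
Writing u(x) = A·sin(kπx/L) with A = 3 and k = 3, use ∫_0^L sin²(kπx/L) dx = L/2 and ∫_0^L cos²(kπx/L) dx = L/2.
u² = 9·sin²(3·x) and (u')² = 81·cos²(3·x), and each of sin², cos² integrates to L/2 = π/2 over (0, π).
∫_0^π u² dx = 9*π/2, so ||u||_L² = 3*sqrt(2)*sqrt(π)/2.
∫_0^π (u')² dx = 81*π/2, so ||u'||_L² = 9*sqrt(2)*sqrt(π)/2.
Ratio ||u||_L² / ||u'||_L² = 1/3.
Sharp Poincaré constant on H^1_0(0, π) is C_P = L/π = 1, achieved by sin(x).
This is the k = 3 harmonic; the ratio L/(kπ) is strictly less than C_P = L/π, consistent with the sharp inequality ||u||_L² ≤ C_P ||u'||_L².


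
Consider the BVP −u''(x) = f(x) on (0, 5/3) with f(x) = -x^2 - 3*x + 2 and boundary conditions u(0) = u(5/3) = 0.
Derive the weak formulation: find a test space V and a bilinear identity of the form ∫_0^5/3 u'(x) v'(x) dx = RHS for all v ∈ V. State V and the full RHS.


V = H^1_0(0, 5/3) (so v(0) = v(5/3) = 0); weak form: ∫_0^5/3 u'v' dx = ∫_0^5/3 (-x^2 - 3*x + 2) v dx for all v ∈ V.

Multiply both sides by a test function v and integrate from 0 to 5/3:
  ∫_0^5/3 −u''(x) v(x) dx = ∫_0^5/3 f(x) v(x) dx.
Integrate the LHS by parts once:
  ∫_0^5/3 −u'' v dx = −[u'(x) v(x)]_0^5/3 + ∫_0^5/3 u'(x) v'(x) dx.
Thus ∫_0^5/3 u'(x) v'(x) dx = ∫_0^5/3 f(x) v(x) dx + [u'(x) v(x)]_0^5/3.
Choose V so that boundary terms are either known or forced to vanish.
u is Dirichlet: u(0) = u(5/3) = 0. Let V = H^1_0(0, 5/3); then v(0) = v(5/3) = 0, and [u' v]_0^5/3 = 0.
Weak formulation: find u (satisfying any essential BC) such that ∫_0^5/3 u'(x) v'(x) dx = ∫_0^5/3 f v dx for all v ∈ V.
Substituting f(x) = -x^2 - 3*x + 2, the right-hand side is ∫_0^5/3 (-x^2 - 3*x + 2) v dx.


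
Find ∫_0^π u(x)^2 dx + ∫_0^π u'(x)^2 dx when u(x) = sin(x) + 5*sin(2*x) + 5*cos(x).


||u||_{H^1(0,π)}^2 = 400/3 + 177*π/2

u'(x) = -5*sin(x) + cos(x) + 10*cos(2*x).
Expand u² and (u')² and integrate term by term on (0, π), using: for integers n ≥ 1, ∫_0^π sin²(nx) dx = ∫_0^π cos²(nx) dx = π/2; for n ≠ n', ∫_0^π sin(nx)sin(n'x) dx = ∫_0^π cos(nx)cos(n'x) dx = 0; and by product-to-sum, ∫_0^π sin(nx)cos(n'x) dx = ½∫_0^π [sin((n+n')x) + sin((n−n')x)] dx, which is 0 when n+n' is even and 2n/(n²−n'²) when n+n' is odd (it need not vanish on (0, π)).
  u² squared terms: (5)²·∫cos(x)² dx = 25·π/2 = 25*π/2;  (5)²·∫sin(2x)² dx = 25·π/2 = 25*π/2;  (1)²·∫sin(x)² dx = 1·π/2 = π/2.
  u² cross terms: 2·(5)·(5)·∫cos(x)·sin(2x) dx = 50·(4/3) = 200/3;  2·(5)·(1)·∫cos(x)·sin(x) dx = 10·(0) = 0;  2·(5)·(1)·∫sin(2x)·sin(x) dx = 10·(0) = 0.
  So ∫_0^π u² dx = 25*π/2 + 25*π/2 + π/2 + 200/3 + 0 + 0 = 200/3 + 51*π/2.
  (u')² squared terms: (-5)²·∫sin(x)² dx = 25·π/2 = 25*π/2;  (10)²·∫cos(2x)² dx = 100·π/2 = 50*π;  (1)²·∫cos(x)² dx = 1·π/2 = π/2.
  (u')² cross terms: 2·(-5)·(10)·∫sin(x)·cos(2x) dx = -100·(-2/3) = 200/3;  2·(-5)·(1)·∫sin(x)·cos(x) dx = -10·(0) = 0;  2·(10)·(1)·∫cos(2x)·cos(x) dx = 20·(0) = 0.
  So ∫_0^π (u')² dx = 25*π/2 + 50*π + π/2 + 200/3 + 0 + 0 = 200/3 + 63*π.
||u||_{H^1}^2 = (200/3 + 51*π/2) + (200/3 + 63*π) = 400/3 + 177*π/2.


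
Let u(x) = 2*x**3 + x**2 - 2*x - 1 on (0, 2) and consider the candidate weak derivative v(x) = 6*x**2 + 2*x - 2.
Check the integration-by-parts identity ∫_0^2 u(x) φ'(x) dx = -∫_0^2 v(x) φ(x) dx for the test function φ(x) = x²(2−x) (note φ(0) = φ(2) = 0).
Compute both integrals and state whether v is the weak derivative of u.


LHS = -40/3, RHS = -40/3. Yes, v = u' weakly.

u(x) = 2*x**3 + x**2 - 2*x - 1, classical derivative u'(x) = 6*x**2 + 2*x - 2.
φ(x) = x²(2−x), so φ'(x) = x*(4 - 3*x).
Note φ(0) = φ(2) = 0, so the boundary term u·φ vanishes.
LHS = ∫_0^2 u(x) φ'(x) dx = ∫_0^2 (-6*x^5 + 5*x^4 + 10*x^3 - 5*x^2 - 4*x) dx. Term by term:
  ∫_0^2 -6*x^5 dx = -64;  ∫_0^2 5*x^4 dx = 32;  ∫_0^2 10*x^3 dx = 40;
  ∫_0^2 -5*x^2 dx = -40/3;  ∫_0^2 -4*x dx = -8.
Sum: -64 + 32 + 40 − 40/3 − 8 = -40/3.
So LHS = -40/3.
∫_0^2 v(x) φ(x) dx = ∫_0^2 (-6*x^5 + 10*x^4 + 6*x^3 - 4*x^2) dx. Term by term:
  ∫_0^2 -6*x^5 dx = -64;  ∫_0^2 10*x^4 dx = 64;  ∫_0^2 6*x^3 dx = 24;
  ∫_0^2 -4*x^2 dx = -32/3.
Sum: -64 + 64 + 24 − 32/3 = 40/3.
So RHS = -∫_0^2 v(x) φ(x) dx = -40/3.
LHS = RHS, so the identity holds for this test φ.
Moreover u is smooth here and v(x) = u'(x) = 6*x**2 + 2*x - 2 pointwise, so the identity holds for every test function. Hence v is the weak derivative of u.


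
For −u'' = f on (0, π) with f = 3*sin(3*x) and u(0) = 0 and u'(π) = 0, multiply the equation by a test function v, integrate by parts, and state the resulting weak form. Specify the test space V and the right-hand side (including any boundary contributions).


V = {v ∈ H^1(0, π) : v(0) = 0} (test functions vanish at x = 0 where u is specified); weak form: ∫_0^π u'v' dx = ∫_0^π (3*sin(3*x)) v dx for all v ∈ V.

Multiply both sides by a test function v and integrate from 0 to π:
  ∫_0^π −u''(x) v(x) dx = ∫_0^π f(x) v(x) dx.
Integrate the LHS by parts once:
  ∫_0^π −u'' v dx = −[u'(x) v(x)]_0^π + ∫_0^π u'(x) v'(x) dx.
Thus ∫_0^π u'(x) v'(x) dx = ∫_0^π f(x) v(x) dx + [u'(x) v(x)]_0^π.
Choose V so that boundary terms are either known or forced to vanish.
Mixed BC: u(0) = 0 (Dirichlet) and u'(π) = 0 (Neumann). Define V = {v ∈ H^1(0, π) : v(0) = 0}. Then [u' v]_0^π = u'(π)·v(π) − u'(0)·0 = 0.
Weak formulation: find u (satisfying any essential BC) such that ∫_0^π u'(x) v'(x) dx = ∫_0^π f v dx for all v ∈ V (Dirichlet at 0 absorbed into V; the Neumann datum at x = π is zero, so no boundary term remains).
Substituting f(x) = 3*sin(3*x), the right-hand side is ∫_0^π (3*sin(3*x)) v dx.


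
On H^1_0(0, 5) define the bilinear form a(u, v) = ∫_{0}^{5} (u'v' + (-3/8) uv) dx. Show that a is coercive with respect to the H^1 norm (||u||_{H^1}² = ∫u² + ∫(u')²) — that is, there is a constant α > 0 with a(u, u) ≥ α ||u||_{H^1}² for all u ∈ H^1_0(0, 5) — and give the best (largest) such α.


α = (-75/8 + π^2)/(π^2 + 25)

Coercivity of a(·,·) on H^1_0(0, 5) means a(u, u) ≥ α ||u||_{H^1}² for every u ∈ H^1_0.
The interval has length L = 5, and Poincaré/coercivity depend only on L. Here a(u, u) = ∫(u')² + (-3/8)·∫u².
Here c = -3/8 < 0 with |c| < (π/L)² = π^2/25, so coercivity still holds. The condition a(u,u) ≥ α||u||_{H^1}² reads (1−α)∫(u')² ≥ (α−c)∫u². Any admissible α is ≤ 1 (rapidly oscillating u have ∫u²/∫(u')² → 0), and α = 1 would force 0 ≥ (1−c)∫u², impossible since c < 1; so 1−α > 0. By the sharp Poincaré inequality on H^1_0 of an interval of length L, ∫(u')² ≥ (π/L)²∫u² with equality for the first sine mode sin(π(x−x₀)/L) (x₀ the left endpoint), so the inequality holds for all u iff (1−α)(π/L)² ≥ α − c, i.e. α ≤ ((π/L)² + c)/((π/L)² + 1) = (1 + c(L/π)²)/(1 + (L/π)²). (Direct route, valid since c ≤ 0: Poincaré gives c∫u² ≥ c(L/π)²∫(u')², so a(u,u) ≥ (1 + c(L/π)²)∫(u')², while ||u||_{H^1}² ≤ (1 + (L/π)²)∫(u')²; dividing yields the same α.) With (π/L)² = π^2/25 and c = -3/8, the largest admissible constant is α = ((π/L)² + c)/((π/L)² + 1).
Simplifying, α = (-75/8 + π^2)/(π^2 + 25).


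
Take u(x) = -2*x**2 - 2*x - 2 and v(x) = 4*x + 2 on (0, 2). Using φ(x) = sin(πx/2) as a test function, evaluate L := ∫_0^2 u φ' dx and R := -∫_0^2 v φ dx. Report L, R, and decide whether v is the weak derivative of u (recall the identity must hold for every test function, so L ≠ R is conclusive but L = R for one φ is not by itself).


LHS = 24/π, RHS = -24/π. No, v is not the weak derivative of u.

u(x) = -2*x**2 - 2*x - 2, classical derivative u'(x) = -4*x - 2.
φ(x) = sin(πx/2), so φ'(x) = π*cos(π*x/2)/2.
Note φ(0) = φ(2) = 0, so the boundary term u·φ vanishes.
LHS = ∫_0^2 u(x) φ'(x) dx = ∫_0^2 (-π*x^2*cos(π*x/2) - π*x*cos(π*x/2) - π*cos(π*x/2)) dx. Term by term:
  ∫_0^2 -π*cos(π*x/2) dx = 0;  ∫_0^2 -π*x*cos(π*x/2) dx = 8/π;  ∫_0^2 -π*x^2*cos(π*x/2) dx = 16/π.
Sum: 0 + 8/π + 16/π = 24/π.
So LHS = 24/π.
∫_0^2 v(x) φ(x) dx = ∫_0^2 (4*x*sin(π*x/2) + 2*sin(π*x/2)) dx. Term by term:
  ∫_0^2 2*sin(π*x/2) dx = 8/π;  ∫_0^2 4*x*sin(π*x/2) dx = 16/π.
Sum: 8/π + 16/π = 24/π.
So RHS = -∫_0^2 v(x) φ(x) dx = -24/π.
LHS − RHS = 48/π ≠ 0, so the identity fails.
(For a valid weak derivative the identity must hold for EVERY test function, in particular this one. The failure shows v is NOT the weak derivative of u.)
Correct weak derivative would be u'(x) = -4*x - 2.


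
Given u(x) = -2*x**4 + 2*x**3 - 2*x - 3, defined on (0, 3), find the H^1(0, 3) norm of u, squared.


||u||_{H^1}^2 = 105015/7

The H^1 norm (squared) on an interval (0, L) is
  ||u||_{H^1}^2 = ∫_0^L u(x)^2 dx + ∫_0^L u'(x)^2 dx.
Compute u'(x) = -8*x**3 + 6*x**2 - 2.
Then u(x)^2 = 4*x**8 - 8*x**7 + 4*x**6 + 8*x**5 + 4*x**4 - 12*x**3 + 4*x**2 + 12*x + 9 and u'(x)^2 = 64*x**6 - 96*x**5 + 36*x**4 + 32*x**3 - 24*x**2 + 4.
Integrate each monomial from 0 to 3 using ∫_0^3 c·x^n dx = c·3^(n+1)/(n+1):
  ∫_0^3 u(x)^2 dx = ∫_0^3 (4*x^8 - 8*x^7 + 4*x^6 + 8*x^5 + 4*x^4 - 12*x^3 + 4*x^2 + 12*x + 9) dx. Term by term:
    ∫_0^3 4*x^8 dx = 8748;  ∫_0^3 -8*x^7 dx = -6561;  ∫_0^3 4*x^6 dx = 8748/7;
    ∫_0^3 8*x^5 dx = 972;  ∫_0^3 4*x^4 dx = 972/5;  ∫_0^3 -12*x^3 dx = -243;
    ∫_0^3 4*x^2 dx = 36;  ∫_0^3 12*x dx = 54;  ∫_0^3 9 dx = 27.
  Sum: 8748 − 6561 + 8748/7 + 972 + 972/5 − 243 + 36 + 54 + 27 = 156699/35.
  ∫_0^3 u'(x)^2 dx = ∫_0^3 (64*x^6 - 96*x^5 + 36*x^4 + 32*x^3 - 24*x^2 + 4) dx. Term by term:
    ∫_0^3 64*x^6 dx = 139968/7;  ∫_0^3 -96*x^5 dx = -11664;  ∫_0^3 36*x^4 dx = 8748/5;
    ∫_0^3 32*x^3 dx = 648;  ∫_0^3 -24*x^2 dx = -216;  ∫_0^3 4 dx = 12.
  Sum: 139968/7 − 11664 + 8748/5 + 648 − 216 + 12 = 368376/35.
Adding: ||u||_{H^1}^2 = 156699/35 + 368376/35 = 105015/7.


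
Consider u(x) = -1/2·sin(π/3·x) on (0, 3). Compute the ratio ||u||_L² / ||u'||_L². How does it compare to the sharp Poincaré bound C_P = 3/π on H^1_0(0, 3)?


||u||_L² / ||u'||_L² = 3/π = C_P.

u(x) = -1/2·sin(π/3·x), so u'(x) = -π*cos(π*x/3)/6.
Writing u(x) = A·sin(kπx/L) with A = -1/2 and k = 1, use ∫_0^L sin²(kπx/L) dx = L/2 and ∫_0^L cos²(kπx/L) dx = L/2.
u² = 1/4·sin²(π/3·x) and (u')² = π^2/36·cos²(π/3·x), and each of sin², cos² integrates to L/2 = 3/2 over (0, 3).
∫_0^3 u² dx = 3/8, so ||u||_L² = sqrt(6)/4.
∫_0^3 (u')² dx = π^2/24, so ||u'||_L² = sqrt(6)*π/12.
Ratio ||u||_L² / ||u'||_L² = 3/π.
Sharp Poincaré constant on H^1_0(0, 3) is C_P = L/π = 3/π, achieved by sin(π/3·x).
This is the k = 1 eigenfunction (up to amplitude), so the ratio equals the sharp Poincaré constant exactly.


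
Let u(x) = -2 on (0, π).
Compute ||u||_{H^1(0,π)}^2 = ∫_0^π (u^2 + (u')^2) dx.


||u||_{H^1(0,π)}^2 = 4*π

u'(x) = 0.
Expand u² and (u')² and integrate term by term on (0, π), using: for integers n ≥ 1, ∫_0^π sin²(nx) dx = ∫_0^π cos²(nx) dx = π/2; for n ≠ n', ∫_0^π sin(nx)sin(n'x) dx = ∫_0^π cos(nx)cos(n'x) dx = 0; and by product-to-sum, ∫_0^π sin(nx)cos(n'x) dx = ½∫_0^π [sin((n+n')x) + sin((n−n')x)] dx, which is 0 when n+n' is even and 2n/(n²−n'²) when n+n' is odd (it need not vanish on (0, π)). For the constant mode: ∫_0^π 1 dx = π, ∫_0^π cos(nx) dx = 0, ∫_0^π sin(nx) dx = (1−(−1)^n)/n.
  u² squared terms: (-2)²·∫1 dx = 4·π = 4*π.
  So ∫_0^π u² dx = 4*π.
  u' ≡ 0, so ∫_0^π (u')² dx = 0.
||u||_{H^1}^2 = (4*π) + (0) = 4*π.


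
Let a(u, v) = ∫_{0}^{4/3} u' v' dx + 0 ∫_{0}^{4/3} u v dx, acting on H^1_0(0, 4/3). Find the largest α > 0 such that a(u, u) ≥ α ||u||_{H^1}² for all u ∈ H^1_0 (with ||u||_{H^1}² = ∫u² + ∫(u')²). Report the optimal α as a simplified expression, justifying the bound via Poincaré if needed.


α = 9*π^2/(16 + 9*π^2)

Coercivity of a(·,·) on H^1_0(0, 4/3) means a(u, u) ≥ α ||u||_{H^1}² for every u ∈ H^1_0.
The interval has length L = 4/3, and Poincaré/coercivity depend only on L. Here a(u, u) = ∫(u')² + (0)·∫u².
Here c = 0, so a(u,u) = ∫(u')² alone. The condition a(u,u) ≥ α||u||_{H^1}² reads (1−α)∫(u')² ≥ (α−c)∫u². Any admissible α is ≤ 1 (rapidly oscillating u have ∫u²/∫(u')² → 0), and α = 1 would force 0 ≥ (1−c)∫u², impossible since c < 1; so 1−α > 0. By the sharp Poincaré inequality on H^1_0 of an interval of length L, ∫(u')² ≥ (π/L)²∫u² with equality for the first sine mode sin(π(x−x₀)/L) (x₀ the left endpoint), so the inequality holds for all u iff (1−α)(π/L)² ≥ α − c, i.e. α ≤ ((π/L)² + c)/((π/L)² + 1) = (1 + c(L/π)²)/(1 + (L/π)²). (Direct route, valid since c ≤ 0: Poincaré gives c∫u² ≥ c(L/π)²∫(u')², so a(u,u) ≥ (1 + c(L/π)²)∫(u')², while ||u||_{H^1}² ≤ (1 + (L/π)²)∫(u')²; dividing yields the same α.) With (π/L)² = 9*π^2/16 and c = 0, the largest admissible constant is α = ((π/L)² + c)/((π/L)² + 1).
Simplifying, α = 9*π^2/(16 + 9*π^2).


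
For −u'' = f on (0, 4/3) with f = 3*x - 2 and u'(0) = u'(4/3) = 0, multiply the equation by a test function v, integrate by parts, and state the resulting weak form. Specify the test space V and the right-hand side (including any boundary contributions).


V = H^1(0, 4/3) (no boundary constraint on v; u is determined up to an additive constant); weak form: ∫_0^4/3 u'v' dx = ∫_0^4/3 (3*x - 2) v dx for all v ∈ V.

Multiply both sides by a test function v and integrate from 0 to 4/3:
  ∫_0^4/3 −u''(x) v(x) dx = ∫_0^4/3 f(x) v(x) dx.
Integrate the LHS by parts once:
  ∫_0^4/3 −u'' v dx = −[u'(x) v(x)]_0^4/3 + ∫_0^4/3 u'(x) v'(x) dx.
Thus ∫_0^4/3 u'(x) v'(x) dx = ∫_0^4/3 f(x) v(x) dx + [u'(x) v(x)]_0^4/3.
Choose V so that boundary terms are either known or forced to vanish.
u has homogeneous Neumann: u'(0) = u'(4/3) = 0. So [u' v]_0^4/3 = 0·v(4/3) − 0·v(0) = 0 for any v; take V = H^1(0, 4/3).
Weak formulation: find u (satisfying any essential BC) such that ∫_0^4/3 u'(x) v'(x) dx = ∫_0^4/3 f v dx for all v ∈ V (homogeneous Neumann, so boundary terms vanish).
Substituting f(x) = 3*x - 2, the right-hand side is ∫_0^4/3 (3*x - 2) v dx.
Compatibility check (pure Neumann): taking v ≡ 1 ∈ V gives 0 = ∫_0^4/3 f dx + (0) − (0), i.e. ∫_0^4/3 f dx must equal u'(0) − u'(4/3) = 0. Indeed ∫_0^4/3 (3*x - 2) dx = 0, so the data are compatible. The solution is then unique only up to an additive constant (fix it e.g. by requiring ∫_0^4/3 u dx = 0).


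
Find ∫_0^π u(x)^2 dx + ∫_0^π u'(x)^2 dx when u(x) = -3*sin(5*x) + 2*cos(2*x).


||u||_{H^1(0,π)}^2 = -200/7 + 127*π

u'(x) = -4*sin(2*x) - 15*cos(5*x).
Expand u² and (u')² and integrate term by term on (0, π), using: for integers n ≥ 1, ∫_0^π sin²(nx) dx = ∫_0^π cos²(nx) dx = π/2; for n ≠ n', ∫_0^π sin(nx)sin(n'x) dx = ∫_0^π cos(nx)cos(n'x) dx = 0; and by product-to-sum, ∫_0^π sin(nx)cos(n'x) dx = ½∫_0^π [sin((n+n')x) + sin((n−n')x)] dx, which is 0 when n+n' is even and 2n/(n²−n'²) when n+n' is odd (it need not vanish on (0, π)).
  u² squared terms: (-3)²·∫sin(5x)² dx = 9·π/2 = 9*π/2;  (2)²·∫cos(2x)² dx = 4·π/2 = 2*π.
  u² cross terms: 2·(-3)·(2)·∫sin(5x)·cos(2x) dx = -12·(10/21) = -40/7.
  So ∫_0^π u² dx = 9*π/2 + 2*π − 40/7 = -40/7 + 13*π/2.
  (u')² squared terms: (-15)²·∫cos(5x)² dx = 225·π/2 = 225*π/2;  (-4)²·∫sin(2x)² dx = 16·π/2 = 8*π.
  (u')² cross terms: 2·(-15)·(-4)·∫cos(5x)·sin(2x) dx = 120·(-4/21) = -160/7.
  So ∫_0^π (u')² dx = 225*π/2 + 8*π − 160/7 = -160/7 + 241*π/2.
||u||_{H^1}^2 = (-40/7 + 13*π/2) + (-160/7 + 241*π/2) = -200/7 + 127*π.


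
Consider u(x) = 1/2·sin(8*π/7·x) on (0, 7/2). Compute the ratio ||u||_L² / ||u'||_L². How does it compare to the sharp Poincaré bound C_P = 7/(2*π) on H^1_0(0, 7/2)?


||u||_L² / ||u'||_L² = 7/(8*π) < C_P = 7/(2*π).

u(x) = 1/2·sin(8*π/7·x), so u'(x) = 4*π*cos(8*π*x/7)/7.
Writing u(x) = A·sin(kπx/L) with A = 1/2 and k = 4, use ∫_0^L sin²(kπx/L) dx = L/2 and ∫_0^L cos²(kπx/L) dx = L/2.
u² = 1/4·sin²(8*π/7·x) and (u')² = 16*π^2/49·cos²(8*π/7·x), and each of sin², cos² integrates to L/2 = 7/4 over (0, 7/2).
∫_0^7/2 u² dx = 7/16, so ||u||_L² = sqrt(7)/4.
∫_0^7/2 (u')² dx = 4*π^2/7, so ||u'||_L² = 2*sqrt(7)*π/7.
Ratio ||u||_L² / ||u'||_L² = 7/(8*π).
Sharp Poincaré constant on H^1_0(0, 7/2) is C_P = L/π = 7/(2*π), achieved by sin(2*π/7·x).
This is the k = 4 harmonic; the ratio L/(kπ) is strictly less than C_P = L/π, consistent with the sharp inequality ||u||_L² ≤ C_P ||u'||_L².


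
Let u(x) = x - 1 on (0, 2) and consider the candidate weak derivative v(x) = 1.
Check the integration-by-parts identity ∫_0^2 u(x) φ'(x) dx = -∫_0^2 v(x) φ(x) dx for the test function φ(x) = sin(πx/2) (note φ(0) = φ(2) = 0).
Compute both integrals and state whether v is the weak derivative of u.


LHS = -4/π, RHS = -4/π. Yes, v = u' weakly.

u(x) = x - 1, classical derivative u'(x) = 1.
φ(x) = sin(πx/2), so φ'(x) = π*cos(π*x/2)/2.
Note φ(0) = φ(2) = 0, so the boundary term u·φ vanishes.
LHS = ∫_0^2 u(x) φ'(x) dx = ∫_0^2 (π*x*cos(π*x/2)/2 - π*cos(π*x/2)/2) dx. Term by term:
  ∫_0^2 -π*cos(π*x/2)/2 dx = 0;  ∫_0^2 π*x*cos(π*x/2)/2 dx = -4/π.
Sum: 0 − 4/π = -4/π.
So LHS = -4/π.
∫_0^2 v(x) φ(x) dx = ∫_0^2 (sin(π*x/2)) dx. Term by term:
  ∫_0^2 sin(π*x/2) dx = 4/π.
So RHS = -∫_0^2 v(x) φ(x) dx = -4/π.
LHS = RHS, so the identity holds for this test φ.
Moreover u is smooth here and v(x) = u'(x) = 1 pointwise, so the identity holds for every test function. Hence v is the weak derivative of u.


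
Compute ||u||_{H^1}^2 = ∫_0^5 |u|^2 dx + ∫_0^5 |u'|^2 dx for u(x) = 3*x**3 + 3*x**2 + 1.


||u||_{H^1}^2 = 3123945/14

The H^1 norm (squared) on an interval (0, L) is
  ||u||_{H^1}^2 = ∫_0^L u(x)^2 dx + ∫_0^L u'(x)^2 dx.
Compute u'(x) = 9*x**2 + 6*x.
Then u(x)^2 = 9*x**6 + 18*x**5 + 9*x**4 + 6*x**3 + 6*x**2 + 1 and u'(x)^2 = 81*x**4 + 108*x**3 + 36*x**2.
Integrate each monomial from 0 to 5 using ∫_0^5 c·x^n dx = c·5^(n+1)/(n+1):
  ∫_0^5 u(x)^2 dx = ∫_0^5 (9*x^6 + 18*x^5 + 9*x^4 + 6*x^3 + 6*x^2 + 1) dx. Term by term:
    ∫_0^5 9*x^6 dx = 703125/7;  ∫_0^5 18*x^5 dx = 46875;  ∫_0^5 9*x^4 dx = 5625;
    ∫_0^5 6*x^3 dx = 1875/2;  ∫_0^5 6*x^2 dx = 250;  ∫_0^5 1 dx = 5.
  Sum: 703125/7 + 46875 + 5625 + 1875/2 + 250 + 5 = 2157945/14.
  ∫_0^5 u'(x)^2 dx = ∫_0^5 (81*x^4 + 108*x^3 + 36*x^2) dx. Term by term:
    ∫_0^5 81*x^4 dx = 50625;  ∫_0^5 108*x^3 dx = 16875;  ∫_0^5 36*x^2 dx = 1500.
  Sum: 50625 + 16875 + 1500 = 69000.
Adding: ||u||_{H^1}^2 = 2157945/14 + 69000 = 3123945/14.


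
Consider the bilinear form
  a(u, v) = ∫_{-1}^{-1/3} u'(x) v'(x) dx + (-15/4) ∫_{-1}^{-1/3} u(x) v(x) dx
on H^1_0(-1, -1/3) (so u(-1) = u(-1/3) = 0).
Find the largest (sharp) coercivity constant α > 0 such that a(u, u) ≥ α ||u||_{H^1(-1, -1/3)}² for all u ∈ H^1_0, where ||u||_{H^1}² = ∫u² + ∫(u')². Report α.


α = 3*(-5 + 3*π^2)/(4 + 9*π^2)

Coercivity of a(·,·) on H^1_0(-1, -1/3) means a(u, u) ≥ α ||u||_{H^1}² for every u ∈ H^1_0.
The interval has length L = 2/3, and Poincaré/coercivity depend only on L. Here a(u, u) = ∫(u')² + (-15/4)·∫u².
Here c = -15/4 < 0 with |c| < (π/L)² = 9*π^2/4, so coercivity still holds. The condition a(u,u) ≥ α||u||_{H^1}² reads (1−α)∫(u')² ≥ (α−c)∫u². Any admissible α is ≤ 1 (rapidly oscillating u have ∫u²/∫(u')² → 0), and α = 1 would force 0 ≥ (1−c)∫u², impossible since c < 1; so 1−α > 0. By the sharp Poincaré inequality on H^1_0 of an interval of length L, ∫(u')² ≥ (π/L)²∫u² with equality for the first sine mode sin(π(x−x₀)/L) (x₀ the left endpoint), so the inequality holds for all u iff (1−α)(π/L)² ≥ α − c, i.e. α ≤ ((π/L)² + c)/((π/L)² + 1) = (1 + c(L/π)²)/(1 + (L/π)²). (Direct route, valid since c ≤ 0: Poincaré gives c∫u² ≥ c(L/π)²∫(u')², so a(u,u) ≥ (1 + c(L/π)²)∫(u')², while ||u||_{H^1}² ≤ (1 + (L/π)²)∫(u')²; dividing yields the same α.) With (π/L)² = 9*π^2/4 and c = -15/4, the largest admissible constant is α = ((π/L)² + c)/((π/L)² + 1).
Simplifying, α = 3*(-5 + 3*π^2)/(4 + 9*π^2).


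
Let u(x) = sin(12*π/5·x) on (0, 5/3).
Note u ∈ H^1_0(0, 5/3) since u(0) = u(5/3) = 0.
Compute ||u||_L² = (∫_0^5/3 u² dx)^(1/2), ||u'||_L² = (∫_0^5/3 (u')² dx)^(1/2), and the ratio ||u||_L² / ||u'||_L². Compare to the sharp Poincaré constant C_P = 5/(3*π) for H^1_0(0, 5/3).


||u||_L² / ||u'||_L² = 5/(12*π) < C_P = 5/(3*π).

u(x) = sin(12*π/5·x), so u'(x) = 12*π*cos(12*π*x/5)/5.
Writing u(x) = A·sin(kπx/L) with A = 1 and k = 4, use ∫_0^L sin²(kπx/L) dx = L/2 and ∫_0^L cos²(kπx/L) dx = L/2.
u² = 1·sin²(12*π/5·x) and (u')² = 144*π^2/25·cos²(12*π/5·x), and each of sin², cos² integrates to L/2 = 5/6 over (0, 5/3).
∫_0^5/3 u² dx = 5/6, so ||u||_L² = sqrt(30)/6.
∫_0^5/3 (u')² dx = 24*π^2/5, so ||u'||_L² = 2*sqrt(30)*π/5.
Ratio ||u||_L² / ||u'||_L² = 5/(12*π).
Sharp Poincaré constant on H^1_0(0, 5/3) is C_P = L/π = 5/(3*π), achieved by sin(3*π/5·x).
This is the k = 4 harmonic; the ratio L/(kπ) is strictly less than C_P = L/π, consistent with the sharp inequality ||u||_L² ≤ C_P ||u'||_L².


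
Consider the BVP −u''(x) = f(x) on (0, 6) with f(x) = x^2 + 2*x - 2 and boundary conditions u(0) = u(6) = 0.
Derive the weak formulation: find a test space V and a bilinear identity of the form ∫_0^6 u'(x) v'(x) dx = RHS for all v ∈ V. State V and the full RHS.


V = H^1_0(0, 6) (so v(0) = v(6) = 0); weak form: ∫_0^6 u'v' dx = ∫_0^6 (x^2 + 2*x - 2) v dx for all v ∈ V.

Multiply both sides by a test function v and integrate from 0 to 6:
  ∫_0^6 −u''(x) v(x) dx = ∫_0^6 f(x) v(x) dx.
Integrate the LHS by parts once:
  ∫_0^6 −u'' v dx = −[u'(x) v(x)]_0^6 + ∫_0^6 u'(x) v'(x) dx.
Thus ∫_0^6 u'(x) v'(x) dx = ∫_0^6 f(x) v(x) dx + [u'(x) v(x)]_0^6.
Choose V so that boundary terms are either known or forced to vanish.
u is Dirichlet: u(0) = u(6) = 0. Let V = H^1_0(0, 6); then v(0) = v(6) = 0, and [u' v]_0^6 = 0.
Weak formulation: find u (satisfying any essential BC) such that ∫_0^6 u'(x) v'(x) dx = ∫_0^6 f v dx for all v ∈ V.
Substituting f(x) = x^2 + 2*x - 2, the right-hand side is ∫_0^6 (x^2 + 2*x - 2) v dx.


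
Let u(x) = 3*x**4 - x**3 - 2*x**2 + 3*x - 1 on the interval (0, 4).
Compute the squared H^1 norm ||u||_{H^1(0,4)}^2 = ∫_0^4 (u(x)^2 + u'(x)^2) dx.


||u||_{H^1}^2 = 1428712/3

The H^1 norm (squared) on an interval (0, L) is
  ||u||_{H^1}^2 = ∫_0^L u(x)^2 dx + ∫_0^L u'(x)^2 dx.
Compute u'(x) = 12*x**3 - 3*x**2 - 4*x + 3.
Then u(x)^2 = 9*x**8 - 6*x**7 - 11*x**6 + 22*x**5 - 8*x**4 - 10*x**3 + 13*x**2 - 6*x + 1 and u'(x)^2 = 144*x**6 - 72*x**5 - 87*x**4 + 96*x**3 - 2*x**2 - 24*x + 9.
Integrate each monomial from 0 to 4 using ∫_0^4 c·x^n dx = c·4^(n+1)/(n+1):
  ∫_0^4 u(x)^2 dx = ∫_0^4 (9*x^8 - 6*x^7 - 11*x^6 + 22*x^5 - 8*x^4 - 10*x^3 + 13*x^2 - 6*x + 1) dx. Term by term:
    ∫_0^4 9*x^8 dx = 262144;  ∫_0^4 -6*x^7 dx = -49152;  ∫_0^4 -11*x^6 dx = -180224/7;
    ∫_0^4 22*x^5 dx = 45056/3;  ∫_0^4 -8*x^4 dx = -8192/5;  ∫_0^4 -10*x^3 dx = -640;
    ∫_0^4 13*x^2 dx = 832/3;  ∫_0^4 -6*x dx = -48;  ∫_0^4 1 dx = 4.
  Sum: 262144 − 49152 − 180224/7 + 45056/3 − 8192/5 − 640 + 832/3 − 48 + 4 = 7007676/35.
  ∫_0^4 u'(x)^2 dx = ∫_0^4 (144*x^6 - 72*x^5 - 87*x^4 + 96*x^3 - 2*x^2 - 24*x + 9) dx. Term by term:
    ∫_0^4 144*x^6 dx = 2359296/7;  ∫_0^4 -72*x^5 dx = -49152;  ∫_0^4 -87*x^4 dx = -89088/5;
    ∫_0^4 96*x^3 dx = 6144;  ∫_0^4 -2*x^2 dx = -128/3;  ∫_0^4 -24*x dx = -192;
    ∫_0^4 9 dx = 36.
  Sum: 2359296/7 − 49152 − 89088/5 + 6144 − 128/3 − 192 + 36 = 28981892/105.
Adding: ||u||_{H^1}^2 = 7007676/35 + 28981892/105 = 1428712/3.


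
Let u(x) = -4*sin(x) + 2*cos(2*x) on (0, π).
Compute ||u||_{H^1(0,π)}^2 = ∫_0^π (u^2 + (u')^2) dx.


||u||_{H^1(0,π)}^2 = 160/3 + 26*π

u'(x) = -4*sin(2*x) - 4*cos(x).
Expand u² and (u')² and integrate term by term on (0, π), using: for integers n ≥ 1, ∫_0^π sin²(nx) dx = ∫_0^π cos²(nx) dx = π/2; for n ≠ n', ∫_0^π sin(nx)sin(n'x) dx = ∫_0^π cos(nx)cos(n'x) dx = 0; and by product-to-sum, ∫_0^π sin(nx)cos(n'x) dx = ½∫_0^π [sin((n+n')x) + sin((n−n')x)] dx, which is 0 when n+n' is even and 2n/(n²−n'²) when n+n' is odd (it need not vanish on (0, π)).
  u² squared terms: (-4)²·∫sin(x)² dx = 16·π/2 = 8*π;  (2)²·∫cos(2x)² dx = 4·π/2 = 2*π.
  u² cross terms: 2·(-4)·(2)·∫sin(x)·cos(2x) dx = -16·(-2/3) = 32/3.
  So ∫_0^π u² dx = 8*π + 2*π + 32/3 = 32/3 + 10*π.
  (u')² squared terms: (-4)²·∫cos(x)² dx = 16·π/2 = 8*π;  (-4)²·∫sin(2x)² dx = 16·π/2 = 8*π.
  (u')² cross terms: 2·(-4)·(-4)·∫cos(x)·sin(2x) dx = 32·(4/3) = 128/3.
  So ∫_0^π (u')² dx = 8*π + 8*π + 128/3 = 128/3 + 16*π.
||u||_{H^1}^2 = (32/3 + 10*π) + (128/3 + 16*π) = 160/3 + 26*π.


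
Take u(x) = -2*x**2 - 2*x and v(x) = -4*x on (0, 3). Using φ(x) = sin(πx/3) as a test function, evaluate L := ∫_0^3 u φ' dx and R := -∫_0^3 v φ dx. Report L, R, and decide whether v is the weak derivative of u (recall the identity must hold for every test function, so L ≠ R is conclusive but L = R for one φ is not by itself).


LHS = 48/π, RHS = 36/π. No, v is not the weak derivative of u.

u(x) = -2*x**2 - 2*x, classical derivative u'(x) = -4*x - 2.
φ(x) = sin(πx/3), so φ'(x) = π*cos(π*x/3)/3.
Note φ(0) = φ(3) = 0, so the boundary term u·φ vanishes.
LHS = ∫_0^3 u(x) φ'(x) dx = ∫_0^3 (-2*π*x^2*cos(π*x/3)/3 - 2*π*x*cos(π*x/3)/3) dx. Term by term:
  ∫_0^3 -2*π*x*cos(π*x/3)/3 dx = 12/π;  ∫_0^3 -2*π*x^2*cos(π*x/3)/3 dx = 36/π.
Sum: 12/π + 36/π = 48/π.
So LHS = 48/π.
∫_0^3 v(x) φ(x) dx = ∫_0^3 (-4*x*sin(π*x/3)) dx. Term by term:
  ∫_0^3 -4*x*sin(π*x/3) dx = -36/π.
So RHS = -∫_0^3 v(x) φ(x) dx = 36/π.
LHS − RHS = 12/π ≠ 0, so the identity fails.
(For a valid weak derivative the identity must hold for EVERY test function, in particular this one. The failure shows v is NOT the weak derivative of u.)
Correct weak derivative would be u'(x) = -4*x - 2.


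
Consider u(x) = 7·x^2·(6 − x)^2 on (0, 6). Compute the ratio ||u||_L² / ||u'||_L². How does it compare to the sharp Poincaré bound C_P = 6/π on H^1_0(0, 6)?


||u||_L² / ||u'||_L² = sqrt(3) < C_P = 6/π.

u(x) = 7·x^2·(6 − x)^2, so u'(x) = 28*x*(x - 6)*(x - 3).
u(x) = 7·x^2·(6 − x)^2 vanishes at x = 0 and x = 6, so u ∈ H^1_0(0, 6). Differentiate via the product rule and integrate the resulting polynomials term by term.
  ∫_0^6 u² dx = ∫_0^6 (49*x^8 - 1176*x^7 + 10584*x^6 - 42336*x^5 + 63504*x^4) dx. Term by term:
    ∫_0^6 49*x^8 dx = 54867456;  ∫_0^6 -1176*x^7 dx = -246903552;  ∫_0^6 10584*x^6 dx = 423263232;
    ∫_0^6 -42336*x^5 dx = -329204736;  ∫_0^6 63504*x^4 dx = 493807104/5.
  Sum: 54867456 − 246903552 + 423263232 − 329204736 + 493807104/5 = 3919104/5.
  ∫_0^6 (u')² dx = ∫_0^6 (784*x^6 - 14112*x^5 + 91728*x^4 - 254016*x^3 + 254016*x^2) dx. Term by term:
    ∫_0^6 784*x^6 dx = 31352832;  ∫_0^6 -14112*x^5 dx = -109734912;  ∫_0^6 91728*x^4 dx = 713276928/5;
    ∫_0^6 -254016*x^3 dx = -82301184;  ∫_0^6 254016*x^2 dx = 18289152.
  Sum: 31352832 − 109734912 + 713276928/5 − 82301184 + 18289152 = 1306368/5.
∫_0^6 u² dx = 3919104/5, so ||u||_L² = 432*sqrt(105)/5.
∫_0^6 (u')² dx = 1306368/5, so ||u'||_L² = 432*sqrt(35)/5.
Ratio ||u||_L² / ||u'||_L² = sqrt(3).
Sharp Poincaré constant on H^1_0(0, 6) is C_P = L/π = 6/π, achieved by sin(π/6·x).
A polynomial bump cannot attain the sharp Poincaré constant (only the first sine eigenfunction does), so the ratio is strictly less than C_P, consistent with ||u||_L² ≤ C_P ||u'||_L².


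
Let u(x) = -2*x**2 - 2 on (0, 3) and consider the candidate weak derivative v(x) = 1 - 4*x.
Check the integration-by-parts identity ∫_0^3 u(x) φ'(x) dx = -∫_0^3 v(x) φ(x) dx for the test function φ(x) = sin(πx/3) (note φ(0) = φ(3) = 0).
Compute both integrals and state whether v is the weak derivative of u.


LHS = 36/π, RHS = 30/π. No, v is not the weak derivative of u.

u(x) = -2*x**2 - 2, classical derivative u'(x) = -4*x.
φ(x) = sin(πx/3), so φ'(x) = π*cos(π*x/3)/3.
Note φ(0) = φ(3) = 0, so the boundary term u·φ vanishes.
LHS = ∫_0^3 u(x) φ'(x) dx = ∫_0^3 (-2*π*x^2*cos(π*x/3)/3 - 2*π*cos(π*x/3)/3) dx. Term by term:
  ∫_0^3 -2*π*cos(π*x/3)/3 dx = 0;  ∫_0^3 -2*π*x^2*cos(π*x/3)/3 dx = 36/π.
Sum: 0 + 36/π = 36/π.
So LHS = 36/π.
∫_0^3 v(x) φ(x) dx = ∫_0^3 (-4*x*sin(π*x/3) + sin(π*x/3)) dx. Term by term:
  ∫_0^3 -4*x*sin(π*x/3) dx = -36/π;  ∫_0^3 sin(π*x/3) dx = 6/π.
Sum: -36/π + 6/π = -30/π.
So RHS = -∫_0^3 v(x) φ(x) dx = 30/π.
LHS − RHS = 6/π ≠ 0, so the identity fails.
(For a valid weak derivative the identity must hold for EVERY test function, in particular this one. The failure shows v is NOT the weak derivative of u.)
Correct weak derivative would be u'(x) = -4*x.


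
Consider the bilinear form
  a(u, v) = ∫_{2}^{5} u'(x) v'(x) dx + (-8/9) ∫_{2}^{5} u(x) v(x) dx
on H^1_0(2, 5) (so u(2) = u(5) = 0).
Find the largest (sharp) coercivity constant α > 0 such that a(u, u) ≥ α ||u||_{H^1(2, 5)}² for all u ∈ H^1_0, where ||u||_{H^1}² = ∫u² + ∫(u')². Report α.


α = (-8 + π^2)/(9 + π^2)

Coercivity of a(·,·) on H^1_0(2, 5) means a(u, u) ≥ α ||u||_{H^1}² for every u ∈ H^1_0.
The interval has length L = 3, and Poincaré/coercivity depend only on L. Here a(u, u) = ∫(u')² + (-8/9)·∫u².
Here c = -8/9 < 0 with |c| < (π/L)² = π^2/9, so coercivity still holds. The condition a(u,u) ≥ α||u||_{H^1}² reads (1−α)∫(u')² ≥ (α−c)∫u². Any admissible α is ≤ 1 (rapidly oscillating u have ∫u²/∫(u')² → 0), and α = 1 would force 0 ≥ (1−c)∫u², impossible since c < 1; so 1−α > 0. By the sharp Poincaré inequality on H^1_0 of an interval of length L, ∫(u')² ≥ (π/L)²∫u² with equality for the first sine mode sin(π(x−x₀)/L) (x₀ the left endpoint), so the inequality holds for all u iff (1−α)(π/L)² ≥ α − c, i.e. α ≤ ((π/L)² + c)/((π/L)² + 1) = (1 + c(L/π)²)/(1 + (L/π)²). (Direct route, valid since c ≤ 0: Poincaré gives c∫u² ≥ c(L/π)²∫(u')², so a(u,u) ≥ (1 + c(L/π)²)∫(u')², while ||u||_{H^1}² ≤ (1 + (L/π)²)∫(u')²; dividing yields the same α.) With (π/L)² = π^2/9 and c = -8/9, the largest admissible constant is α = ((π/L)² + c)/((π/L)² + 1).
Simplifying, α = (-8 + π^2)/(9 + π^2).


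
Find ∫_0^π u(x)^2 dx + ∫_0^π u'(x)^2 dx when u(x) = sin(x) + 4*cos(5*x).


||u||_{H^1(0,π)}^2 = 209*π

u'(x) = -20*sin(5*x) + cos(x).
Expand u² and (u')² and integrate term by term on (0, π), using: for integers n ≥ 1, ∫_0^π sin²(nx) dx = ∫_0^π cos²(nx) dx = π/2; for n ≠ n', ∫_0^π sin(nx)sin(n'x) dx = ∫_0^π cos(nx)cos(n'x) dx = 0; and by product-to-sum, ∫_0^π sin(nx)cos(n'x) dx = ½∫_0^π [sin((n+n')x) + sin((n−n')x)] dx, which is 0 when n+n' is even and 2n/(n²−n'²) when n+n' is odd (it need not vanish on (0, π)).
  u² squared terms: (4)²·∫cos(5x)² dx = 16·π/2 = 8*π;  (1)²·∫sin(x)² dx = 1·π/2 = π/2.
  u² cross terms: 2·(4)·(1)·∫cos(5x)·sin(x) dx = 8·(0) = 0.
  So ∫_0^π u² dx = 8*π + π/2 + 0 = 17*π/2.
  (u')² squared terms: (-20)²·∫sin(5x)² dx = 400·π/2 = 200*π;  (1)²·∫cos(x)² dx = 1·π/2 = π/2.
  (u')² cross terms: 2·(-20)·(1)·∫sin(5x)·cos(x) dx = -40·(0) = 0.
  So ∫_0^π (u')² dx = 200*π + π/2 + 0 = 401*π/2.
||u||_{H^1}^2 = (17*π/2) + (401*π/2) = 209*π.
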